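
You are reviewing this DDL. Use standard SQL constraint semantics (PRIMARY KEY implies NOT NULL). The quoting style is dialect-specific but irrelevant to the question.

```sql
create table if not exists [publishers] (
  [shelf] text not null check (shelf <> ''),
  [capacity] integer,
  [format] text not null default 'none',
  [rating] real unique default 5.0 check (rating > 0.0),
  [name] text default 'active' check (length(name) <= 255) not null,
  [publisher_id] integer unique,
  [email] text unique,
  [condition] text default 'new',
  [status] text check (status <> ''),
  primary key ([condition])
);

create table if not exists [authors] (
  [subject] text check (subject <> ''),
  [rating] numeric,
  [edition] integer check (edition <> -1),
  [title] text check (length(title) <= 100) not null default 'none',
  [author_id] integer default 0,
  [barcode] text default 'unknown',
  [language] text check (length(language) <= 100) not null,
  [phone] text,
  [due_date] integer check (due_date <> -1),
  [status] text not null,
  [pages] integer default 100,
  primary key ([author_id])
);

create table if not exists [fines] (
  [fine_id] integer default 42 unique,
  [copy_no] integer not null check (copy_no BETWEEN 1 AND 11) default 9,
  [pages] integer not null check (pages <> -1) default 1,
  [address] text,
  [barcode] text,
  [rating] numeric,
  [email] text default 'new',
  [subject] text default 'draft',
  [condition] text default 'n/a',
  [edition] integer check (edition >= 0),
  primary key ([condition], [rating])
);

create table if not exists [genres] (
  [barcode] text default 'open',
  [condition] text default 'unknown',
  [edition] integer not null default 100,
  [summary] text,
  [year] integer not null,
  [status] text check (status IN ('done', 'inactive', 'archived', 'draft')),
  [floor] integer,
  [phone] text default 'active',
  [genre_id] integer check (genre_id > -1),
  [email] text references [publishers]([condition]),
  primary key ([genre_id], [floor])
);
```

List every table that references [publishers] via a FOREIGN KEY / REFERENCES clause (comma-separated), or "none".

- genres.email references publishers(condition).

genres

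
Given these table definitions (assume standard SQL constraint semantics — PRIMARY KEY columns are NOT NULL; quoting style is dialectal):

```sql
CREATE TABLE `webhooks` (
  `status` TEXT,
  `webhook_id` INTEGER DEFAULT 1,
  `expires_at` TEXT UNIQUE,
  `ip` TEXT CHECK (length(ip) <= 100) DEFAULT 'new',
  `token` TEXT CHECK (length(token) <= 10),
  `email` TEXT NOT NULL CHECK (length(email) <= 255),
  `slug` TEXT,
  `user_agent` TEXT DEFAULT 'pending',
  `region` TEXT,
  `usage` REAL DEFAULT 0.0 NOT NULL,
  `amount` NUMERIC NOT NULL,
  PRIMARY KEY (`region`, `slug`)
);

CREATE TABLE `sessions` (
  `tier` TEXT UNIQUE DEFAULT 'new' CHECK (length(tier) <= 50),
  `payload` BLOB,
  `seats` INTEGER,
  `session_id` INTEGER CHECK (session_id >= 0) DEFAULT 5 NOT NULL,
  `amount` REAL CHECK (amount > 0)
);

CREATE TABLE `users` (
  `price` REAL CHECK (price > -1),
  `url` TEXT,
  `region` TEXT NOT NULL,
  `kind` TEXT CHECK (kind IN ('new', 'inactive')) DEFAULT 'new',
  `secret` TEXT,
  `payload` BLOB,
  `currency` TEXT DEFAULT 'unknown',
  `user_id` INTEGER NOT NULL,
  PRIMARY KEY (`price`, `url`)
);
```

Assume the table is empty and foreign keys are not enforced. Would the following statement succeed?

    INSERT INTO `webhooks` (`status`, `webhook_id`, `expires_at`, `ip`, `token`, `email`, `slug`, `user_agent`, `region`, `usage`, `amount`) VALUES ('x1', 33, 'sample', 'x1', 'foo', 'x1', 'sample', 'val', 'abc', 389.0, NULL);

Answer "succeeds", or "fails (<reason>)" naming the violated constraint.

fails (NOT NULL on amount)

amount is explicitly set to NULL, but amount is declared NOT NULL.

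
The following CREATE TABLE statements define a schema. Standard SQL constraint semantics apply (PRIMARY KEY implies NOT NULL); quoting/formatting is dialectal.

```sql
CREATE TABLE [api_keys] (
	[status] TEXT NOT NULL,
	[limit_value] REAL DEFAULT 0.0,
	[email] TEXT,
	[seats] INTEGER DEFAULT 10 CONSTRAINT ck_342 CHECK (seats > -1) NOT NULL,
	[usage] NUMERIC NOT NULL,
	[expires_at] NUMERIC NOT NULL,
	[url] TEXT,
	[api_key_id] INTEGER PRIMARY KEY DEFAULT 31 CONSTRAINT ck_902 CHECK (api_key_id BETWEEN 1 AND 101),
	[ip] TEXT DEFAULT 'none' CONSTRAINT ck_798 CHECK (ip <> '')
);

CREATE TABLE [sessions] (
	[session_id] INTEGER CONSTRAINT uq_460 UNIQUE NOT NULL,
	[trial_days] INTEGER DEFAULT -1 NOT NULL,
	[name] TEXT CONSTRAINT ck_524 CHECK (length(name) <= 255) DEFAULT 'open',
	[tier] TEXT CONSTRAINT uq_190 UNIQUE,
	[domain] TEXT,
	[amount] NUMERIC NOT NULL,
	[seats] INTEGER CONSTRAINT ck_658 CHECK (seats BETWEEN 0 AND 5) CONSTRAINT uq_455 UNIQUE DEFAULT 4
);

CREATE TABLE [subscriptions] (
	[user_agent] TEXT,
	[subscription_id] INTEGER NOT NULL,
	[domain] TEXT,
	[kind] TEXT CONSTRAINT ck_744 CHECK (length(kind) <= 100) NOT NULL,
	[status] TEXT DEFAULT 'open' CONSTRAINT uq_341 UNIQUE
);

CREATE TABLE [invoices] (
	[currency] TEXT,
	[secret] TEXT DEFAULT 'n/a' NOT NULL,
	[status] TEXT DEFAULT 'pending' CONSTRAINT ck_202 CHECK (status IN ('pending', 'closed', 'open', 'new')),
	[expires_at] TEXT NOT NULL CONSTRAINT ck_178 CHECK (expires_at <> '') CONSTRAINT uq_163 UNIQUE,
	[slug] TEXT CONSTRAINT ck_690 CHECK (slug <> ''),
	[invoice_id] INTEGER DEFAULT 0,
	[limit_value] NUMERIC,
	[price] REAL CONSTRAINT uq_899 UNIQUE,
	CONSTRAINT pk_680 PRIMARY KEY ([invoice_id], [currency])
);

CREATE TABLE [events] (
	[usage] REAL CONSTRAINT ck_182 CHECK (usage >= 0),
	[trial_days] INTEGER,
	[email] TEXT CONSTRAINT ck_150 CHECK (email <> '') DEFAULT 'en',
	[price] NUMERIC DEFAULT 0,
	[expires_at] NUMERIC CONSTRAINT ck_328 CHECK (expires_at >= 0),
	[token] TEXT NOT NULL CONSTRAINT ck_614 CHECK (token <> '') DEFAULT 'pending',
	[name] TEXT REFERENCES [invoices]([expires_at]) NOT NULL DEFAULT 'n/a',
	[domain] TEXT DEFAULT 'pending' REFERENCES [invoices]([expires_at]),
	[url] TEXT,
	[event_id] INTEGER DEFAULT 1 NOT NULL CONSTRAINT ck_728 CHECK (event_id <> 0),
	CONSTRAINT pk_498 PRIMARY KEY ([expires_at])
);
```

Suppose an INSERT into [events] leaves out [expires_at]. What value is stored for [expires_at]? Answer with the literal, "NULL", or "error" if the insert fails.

expires_at has no DEFAULT clause.
Omitting it would insert NULL, but it is part of the PRIMARY KEY, so the INSERT fails.

error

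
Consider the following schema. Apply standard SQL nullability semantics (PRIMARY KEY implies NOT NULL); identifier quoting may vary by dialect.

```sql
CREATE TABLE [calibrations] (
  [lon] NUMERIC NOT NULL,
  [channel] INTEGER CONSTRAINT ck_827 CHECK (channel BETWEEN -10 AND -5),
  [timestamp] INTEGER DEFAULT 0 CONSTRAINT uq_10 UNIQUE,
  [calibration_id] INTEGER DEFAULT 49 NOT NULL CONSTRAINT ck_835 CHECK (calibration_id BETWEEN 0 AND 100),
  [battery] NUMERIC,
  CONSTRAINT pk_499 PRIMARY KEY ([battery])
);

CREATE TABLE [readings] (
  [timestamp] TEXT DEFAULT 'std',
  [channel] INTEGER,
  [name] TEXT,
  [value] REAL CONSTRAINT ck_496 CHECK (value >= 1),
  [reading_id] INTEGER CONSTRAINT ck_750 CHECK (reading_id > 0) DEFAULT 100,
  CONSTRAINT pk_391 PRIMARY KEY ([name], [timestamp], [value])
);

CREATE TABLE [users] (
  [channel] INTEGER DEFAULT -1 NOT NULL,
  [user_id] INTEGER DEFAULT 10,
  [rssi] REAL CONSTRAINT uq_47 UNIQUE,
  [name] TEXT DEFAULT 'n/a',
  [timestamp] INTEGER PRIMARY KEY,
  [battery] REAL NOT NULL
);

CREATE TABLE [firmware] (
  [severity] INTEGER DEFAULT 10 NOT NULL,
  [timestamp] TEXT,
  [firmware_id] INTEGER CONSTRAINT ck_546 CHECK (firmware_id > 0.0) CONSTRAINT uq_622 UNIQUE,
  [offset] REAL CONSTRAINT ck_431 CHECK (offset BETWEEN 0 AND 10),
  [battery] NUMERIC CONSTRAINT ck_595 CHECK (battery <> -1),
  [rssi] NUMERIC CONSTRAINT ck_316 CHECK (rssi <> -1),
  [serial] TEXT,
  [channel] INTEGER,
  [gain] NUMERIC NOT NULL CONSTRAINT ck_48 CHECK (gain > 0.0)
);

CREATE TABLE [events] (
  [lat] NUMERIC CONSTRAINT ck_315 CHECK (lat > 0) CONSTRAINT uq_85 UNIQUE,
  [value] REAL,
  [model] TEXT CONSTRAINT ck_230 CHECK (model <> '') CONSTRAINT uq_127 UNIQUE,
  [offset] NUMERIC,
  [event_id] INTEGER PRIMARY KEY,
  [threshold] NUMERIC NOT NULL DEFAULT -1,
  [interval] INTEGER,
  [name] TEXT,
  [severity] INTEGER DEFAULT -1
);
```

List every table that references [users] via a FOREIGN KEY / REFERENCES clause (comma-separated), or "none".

none

No REFERENCES clause anywhere in the schema names users.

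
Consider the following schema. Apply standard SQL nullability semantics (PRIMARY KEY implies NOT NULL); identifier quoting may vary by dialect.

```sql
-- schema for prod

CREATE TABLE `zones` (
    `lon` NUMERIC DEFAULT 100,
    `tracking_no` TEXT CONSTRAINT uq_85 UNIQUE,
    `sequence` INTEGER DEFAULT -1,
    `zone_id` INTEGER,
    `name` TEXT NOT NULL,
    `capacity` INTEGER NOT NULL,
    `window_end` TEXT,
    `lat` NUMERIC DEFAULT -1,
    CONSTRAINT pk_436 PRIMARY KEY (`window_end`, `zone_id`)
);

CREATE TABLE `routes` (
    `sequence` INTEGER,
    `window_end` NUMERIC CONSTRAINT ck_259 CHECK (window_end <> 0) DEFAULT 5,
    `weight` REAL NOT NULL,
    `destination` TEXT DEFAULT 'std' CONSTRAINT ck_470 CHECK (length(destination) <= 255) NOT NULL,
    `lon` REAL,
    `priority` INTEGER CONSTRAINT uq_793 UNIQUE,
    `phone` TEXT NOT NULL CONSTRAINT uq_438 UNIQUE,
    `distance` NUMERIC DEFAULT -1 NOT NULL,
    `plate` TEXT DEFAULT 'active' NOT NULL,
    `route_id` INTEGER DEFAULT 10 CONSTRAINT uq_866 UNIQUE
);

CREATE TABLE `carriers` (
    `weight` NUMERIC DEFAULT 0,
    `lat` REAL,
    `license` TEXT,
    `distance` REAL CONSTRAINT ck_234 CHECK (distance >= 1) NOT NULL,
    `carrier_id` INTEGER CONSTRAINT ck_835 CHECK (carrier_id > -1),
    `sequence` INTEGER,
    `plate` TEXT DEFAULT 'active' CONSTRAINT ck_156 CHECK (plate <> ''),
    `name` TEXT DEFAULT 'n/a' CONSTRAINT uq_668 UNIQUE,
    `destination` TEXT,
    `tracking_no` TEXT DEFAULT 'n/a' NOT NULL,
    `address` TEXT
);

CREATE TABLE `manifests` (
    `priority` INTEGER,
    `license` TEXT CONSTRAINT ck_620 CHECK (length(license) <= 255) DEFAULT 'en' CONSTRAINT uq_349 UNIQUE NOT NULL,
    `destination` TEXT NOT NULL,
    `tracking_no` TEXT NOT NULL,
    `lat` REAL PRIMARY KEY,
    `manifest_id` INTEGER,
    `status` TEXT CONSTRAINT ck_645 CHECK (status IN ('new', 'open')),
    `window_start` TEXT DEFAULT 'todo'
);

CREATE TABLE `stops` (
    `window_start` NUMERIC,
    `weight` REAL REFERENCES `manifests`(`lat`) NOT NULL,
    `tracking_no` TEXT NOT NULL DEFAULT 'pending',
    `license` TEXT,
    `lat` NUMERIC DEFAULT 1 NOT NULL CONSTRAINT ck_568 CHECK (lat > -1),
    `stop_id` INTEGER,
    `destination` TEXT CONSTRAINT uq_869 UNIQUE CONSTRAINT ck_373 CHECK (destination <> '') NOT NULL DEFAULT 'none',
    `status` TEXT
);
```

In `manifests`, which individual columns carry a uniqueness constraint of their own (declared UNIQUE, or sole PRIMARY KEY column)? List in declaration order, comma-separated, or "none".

license, lat

- priority: no UNIQUE or single-column PK constraint.
- license: declared UNIQUE → unique.
- destination: no UNIQUE or single-column PK constraint.
- tracking_no: no UNIQUE or single-column PK constraint.
- lat: single-column PRIMARY KEY → unique.
- manifest_id: no UNIQUE or single-column PK constraint.
- status: no UNIQUE or single-column PK constraint.
- window_start: no UNIQUE or single-column PK constraint.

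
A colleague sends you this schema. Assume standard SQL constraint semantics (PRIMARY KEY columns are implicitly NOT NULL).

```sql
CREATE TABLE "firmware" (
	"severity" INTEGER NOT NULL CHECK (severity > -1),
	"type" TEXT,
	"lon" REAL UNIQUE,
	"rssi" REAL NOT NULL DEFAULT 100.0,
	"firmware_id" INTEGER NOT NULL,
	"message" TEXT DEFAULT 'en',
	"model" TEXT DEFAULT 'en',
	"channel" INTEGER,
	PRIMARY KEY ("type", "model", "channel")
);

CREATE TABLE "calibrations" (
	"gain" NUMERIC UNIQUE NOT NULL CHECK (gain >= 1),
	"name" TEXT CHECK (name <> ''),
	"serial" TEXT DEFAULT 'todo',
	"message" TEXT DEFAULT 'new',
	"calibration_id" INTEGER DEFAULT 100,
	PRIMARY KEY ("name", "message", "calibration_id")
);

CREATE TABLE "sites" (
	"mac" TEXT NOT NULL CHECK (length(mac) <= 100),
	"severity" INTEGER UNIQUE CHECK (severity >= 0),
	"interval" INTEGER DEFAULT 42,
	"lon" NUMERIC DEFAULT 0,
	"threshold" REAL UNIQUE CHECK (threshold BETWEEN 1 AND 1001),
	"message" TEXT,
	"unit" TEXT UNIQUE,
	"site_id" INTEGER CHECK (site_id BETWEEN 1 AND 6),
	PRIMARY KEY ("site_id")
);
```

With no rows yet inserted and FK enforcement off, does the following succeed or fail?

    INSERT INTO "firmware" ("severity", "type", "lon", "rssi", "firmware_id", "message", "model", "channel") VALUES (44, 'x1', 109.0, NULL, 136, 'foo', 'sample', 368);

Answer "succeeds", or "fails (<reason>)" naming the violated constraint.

fails (NOT NULL on rssi)

rssi is explicitly set to NULL, but rssi is declared NOT NULL.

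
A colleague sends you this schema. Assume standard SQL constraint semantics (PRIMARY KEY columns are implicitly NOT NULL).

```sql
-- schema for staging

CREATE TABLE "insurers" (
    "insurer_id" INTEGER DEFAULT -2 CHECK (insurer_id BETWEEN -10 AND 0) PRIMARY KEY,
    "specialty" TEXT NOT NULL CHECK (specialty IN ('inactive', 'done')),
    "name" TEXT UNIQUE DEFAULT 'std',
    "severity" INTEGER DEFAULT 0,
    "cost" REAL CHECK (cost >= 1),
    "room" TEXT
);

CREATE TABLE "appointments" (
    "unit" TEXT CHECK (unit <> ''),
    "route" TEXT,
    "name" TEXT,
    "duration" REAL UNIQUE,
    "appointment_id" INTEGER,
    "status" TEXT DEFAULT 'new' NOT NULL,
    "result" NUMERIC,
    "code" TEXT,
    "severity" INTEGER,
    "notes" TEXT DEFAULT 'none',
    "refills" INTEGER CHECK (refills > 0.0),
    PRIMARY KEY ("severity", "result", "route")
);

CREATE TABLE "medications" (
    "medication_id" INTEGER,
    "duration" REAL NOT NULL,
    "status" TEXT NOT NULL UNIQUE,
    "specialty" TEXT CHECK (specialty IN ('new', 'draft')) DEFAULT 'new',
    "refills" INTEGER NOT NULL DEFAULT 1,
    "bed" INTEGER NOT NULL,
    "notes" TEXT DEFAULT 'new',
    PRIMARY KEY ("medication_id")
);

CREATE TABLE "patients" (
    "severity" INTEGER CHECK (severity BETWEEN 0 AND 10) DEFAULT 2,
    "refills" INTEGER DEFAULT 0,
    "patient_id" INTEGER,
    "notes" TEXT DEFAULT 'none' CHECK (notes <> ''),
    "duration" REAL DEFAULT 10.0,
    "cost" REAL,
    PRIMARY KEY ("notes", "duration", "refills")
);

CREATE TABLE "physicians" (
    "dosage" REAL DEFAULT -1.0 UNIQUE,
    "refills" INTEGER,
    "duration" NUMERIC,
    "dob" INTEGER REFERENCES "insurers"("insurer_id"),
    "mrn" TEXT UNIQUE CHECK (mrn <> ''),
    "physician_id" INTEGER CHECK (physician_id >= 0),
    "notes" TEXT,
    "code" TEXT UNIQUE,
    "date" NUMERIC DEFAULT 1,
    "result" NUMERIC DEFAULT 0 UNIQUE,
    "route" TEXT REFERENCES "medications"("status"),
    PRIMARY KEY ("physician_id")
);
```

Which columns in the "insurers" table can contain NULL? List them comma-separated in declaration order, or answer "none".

- insurer_id: part of the PRIMARY KEY, which implies NOT NULL → not nullable.
- specialty: declared NOT NULL → not nullable.
- name: UNIQUE does not imply NOT NULL → nullable.
- severity: DEFAULT only fills an omitted column; an explicit NULL is still allowed → nullable.
- cost: CHECK does not forbid NULL (a CHECK constraint passes when its expression is NULL) → nullable.
- room: no NOT NULL constraint applies → nullable.

name, severity, cost, room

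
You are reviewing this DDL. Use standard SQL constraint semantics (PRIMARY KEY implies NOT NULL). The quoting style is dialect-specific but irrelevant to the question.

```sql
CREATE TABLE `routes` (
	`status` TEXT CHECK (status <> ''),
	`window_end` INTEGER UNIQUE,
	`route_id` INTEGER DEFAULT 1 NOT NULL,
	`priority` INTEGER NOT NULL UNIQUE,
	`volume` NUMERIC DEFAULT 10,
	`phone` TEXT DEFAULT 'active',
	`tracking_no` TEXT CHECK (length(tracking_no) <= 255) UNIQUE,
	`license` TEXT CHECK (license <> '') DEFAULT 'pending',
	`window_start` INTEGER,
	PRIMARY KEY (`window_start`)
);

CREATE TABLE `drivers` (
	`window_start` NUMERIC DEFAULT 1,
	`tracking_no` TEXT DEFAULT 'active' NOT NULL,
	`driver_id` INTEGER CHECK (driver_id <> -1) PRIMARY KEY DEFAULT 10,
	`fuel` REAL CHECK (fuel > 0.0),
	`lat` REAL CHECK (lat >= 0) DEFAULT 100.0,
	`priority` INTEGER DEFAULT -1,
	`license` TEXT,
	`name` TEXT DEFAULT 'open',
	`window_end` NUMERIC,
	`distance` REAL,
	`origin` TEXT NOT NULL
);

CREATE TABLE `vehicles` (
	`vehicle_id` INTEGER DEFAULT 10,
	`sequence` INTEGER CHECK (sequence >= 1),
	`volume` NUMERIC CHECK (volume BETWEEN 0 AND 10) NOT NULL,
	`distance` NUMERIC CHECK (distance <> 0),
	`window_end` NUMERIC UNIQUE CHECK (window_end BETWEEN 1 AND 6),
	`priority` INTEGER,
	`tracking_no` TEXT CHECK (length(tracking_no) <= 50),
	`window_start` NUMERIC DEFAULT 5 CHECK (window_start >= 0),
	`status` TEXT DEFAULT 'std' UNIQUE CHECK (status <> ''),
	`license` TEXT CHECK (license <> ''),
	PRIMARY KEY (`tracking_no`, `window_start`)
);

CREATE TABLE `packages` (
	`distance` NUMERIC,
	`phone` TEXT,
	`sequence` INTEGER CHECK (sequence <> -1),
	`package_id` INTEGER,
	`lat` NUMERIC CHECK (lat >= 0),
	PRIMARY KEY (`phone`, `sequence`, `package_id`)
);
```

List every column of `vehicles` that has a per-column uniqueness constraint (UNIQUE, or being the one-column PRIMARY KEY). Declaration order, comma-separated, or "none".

window_end, status

- vehicle_id: no UNIQUE or single-column PK constraint.
- sequence: no UNIQUE or single-column PK constraint.
- volume: no UNIQUE or single-column PK constraint.
- distance: no UNIQUE or single-column PK constraint.
- window_end: declared UNIQUE → unique.
- priority: no UNIQUE or single-column PK constraint.
- tracking_no: part of a composite PRIMARY KEY — only the tuple is unique, not this column on its own.
- window_start: part of a composite PRIMARY KEY — only the tuple is unique, not this column on its own.
- status: declared UNIQUE → unique.
- license: no UNIQUE or single-column PK constraint.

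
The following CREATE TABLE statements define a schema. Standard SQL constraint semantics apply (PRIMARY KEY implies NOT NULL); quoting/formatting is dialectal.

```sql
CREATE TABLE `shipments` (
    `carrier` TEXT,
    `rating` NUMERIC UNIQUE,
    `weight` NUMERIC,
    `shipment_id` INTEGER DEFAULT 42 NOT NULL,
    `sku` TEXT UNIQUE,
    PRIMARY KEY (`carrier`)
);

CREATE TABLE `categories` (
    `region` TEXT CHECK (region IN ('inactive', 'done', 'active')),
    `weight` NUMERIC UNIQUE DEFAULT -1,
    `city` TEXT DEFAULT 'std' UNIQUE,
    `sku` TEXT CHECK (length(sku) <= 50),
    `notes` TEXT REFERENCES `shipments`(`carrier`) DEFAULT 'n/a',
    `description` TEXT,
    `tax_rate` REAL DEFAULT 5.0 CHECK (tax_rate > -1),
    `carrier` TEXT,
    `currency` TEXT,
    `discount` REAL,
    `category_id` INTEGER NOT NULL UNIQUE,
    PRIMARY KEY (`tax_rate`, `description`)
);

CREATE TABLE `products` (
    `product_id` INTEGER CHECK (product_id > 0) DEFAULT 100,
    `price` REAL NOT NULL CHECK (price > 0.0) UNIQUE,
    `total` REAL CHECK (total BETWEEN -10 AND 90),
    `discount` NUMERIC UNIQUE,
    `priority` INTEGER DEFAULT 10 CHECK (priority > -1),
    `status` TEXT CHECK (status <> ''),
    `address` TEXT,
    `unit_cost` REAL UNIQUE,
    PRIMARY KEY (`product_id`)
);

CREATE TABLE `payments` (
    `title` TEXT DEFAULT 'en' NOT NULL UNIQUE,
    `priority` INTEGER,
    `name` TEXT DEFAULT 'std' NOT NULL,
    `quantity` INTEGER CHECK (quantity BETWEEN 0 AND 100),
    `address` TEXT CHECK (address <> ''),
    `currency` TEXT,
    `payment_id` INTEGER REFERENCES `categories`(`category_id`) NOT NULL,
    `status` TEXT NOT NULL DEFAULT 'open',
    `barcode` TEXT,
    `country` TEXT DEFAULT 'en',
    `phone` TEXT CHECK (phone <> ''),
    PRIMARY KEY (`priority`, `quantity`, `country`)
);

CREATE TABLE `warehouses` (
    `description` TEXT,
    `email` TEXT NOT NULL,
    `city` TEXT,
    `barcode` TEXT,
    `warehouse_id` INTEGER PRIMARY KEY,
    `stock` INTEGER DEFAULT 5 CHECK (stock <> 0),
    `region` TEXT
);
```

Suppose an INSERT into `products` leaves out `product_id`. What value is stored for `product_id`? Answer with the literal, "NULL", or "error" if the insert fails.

100

product_id has an explicit DEFAULT 100.
When the column is omitted from an INSERT, that default is used.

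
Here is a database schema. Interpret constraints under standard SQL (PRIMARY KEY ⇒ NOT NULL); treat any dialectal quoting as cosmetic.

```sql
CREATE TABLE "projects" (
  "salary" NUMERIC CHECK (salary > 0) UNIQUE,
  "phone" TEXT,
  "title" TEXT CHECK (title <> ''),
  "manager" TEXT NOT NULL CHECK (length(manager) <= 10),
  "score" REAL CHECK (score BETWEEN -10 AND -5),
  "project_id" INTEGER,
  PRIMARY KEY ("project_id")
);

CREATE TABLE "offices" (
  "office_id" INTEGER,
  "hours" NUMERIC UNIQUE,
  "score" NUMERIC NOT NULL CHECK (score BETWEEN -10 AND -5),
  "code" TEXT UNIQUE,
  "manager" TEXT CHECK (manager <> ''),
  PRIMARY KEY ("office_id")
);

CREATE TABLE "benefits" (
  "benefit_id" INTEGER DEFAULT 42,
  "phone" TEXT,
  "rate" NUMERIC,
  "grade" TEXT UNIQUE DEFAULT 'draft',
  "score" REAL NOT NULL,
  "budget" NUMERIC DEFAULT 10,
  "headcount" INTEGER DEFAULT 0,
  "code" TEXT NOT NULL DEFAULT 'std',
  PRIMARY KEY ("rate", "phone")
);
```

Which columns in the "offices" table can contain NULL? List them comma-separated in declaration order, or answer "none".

hours, code, manager

- office_id: part of the PRIMARY KEY, which implies NOT NULL → not nullable.
- hours: UNIQUE does not imply NOT NULL → nullable.
- score: declared NOT NULL → not nullable.
- code: UNIQUE does not imply NOT NULL → nullable.
- manager: CHECK does not forbid NULL (a CHECK constraint passes when its expression is NULL) → nullable.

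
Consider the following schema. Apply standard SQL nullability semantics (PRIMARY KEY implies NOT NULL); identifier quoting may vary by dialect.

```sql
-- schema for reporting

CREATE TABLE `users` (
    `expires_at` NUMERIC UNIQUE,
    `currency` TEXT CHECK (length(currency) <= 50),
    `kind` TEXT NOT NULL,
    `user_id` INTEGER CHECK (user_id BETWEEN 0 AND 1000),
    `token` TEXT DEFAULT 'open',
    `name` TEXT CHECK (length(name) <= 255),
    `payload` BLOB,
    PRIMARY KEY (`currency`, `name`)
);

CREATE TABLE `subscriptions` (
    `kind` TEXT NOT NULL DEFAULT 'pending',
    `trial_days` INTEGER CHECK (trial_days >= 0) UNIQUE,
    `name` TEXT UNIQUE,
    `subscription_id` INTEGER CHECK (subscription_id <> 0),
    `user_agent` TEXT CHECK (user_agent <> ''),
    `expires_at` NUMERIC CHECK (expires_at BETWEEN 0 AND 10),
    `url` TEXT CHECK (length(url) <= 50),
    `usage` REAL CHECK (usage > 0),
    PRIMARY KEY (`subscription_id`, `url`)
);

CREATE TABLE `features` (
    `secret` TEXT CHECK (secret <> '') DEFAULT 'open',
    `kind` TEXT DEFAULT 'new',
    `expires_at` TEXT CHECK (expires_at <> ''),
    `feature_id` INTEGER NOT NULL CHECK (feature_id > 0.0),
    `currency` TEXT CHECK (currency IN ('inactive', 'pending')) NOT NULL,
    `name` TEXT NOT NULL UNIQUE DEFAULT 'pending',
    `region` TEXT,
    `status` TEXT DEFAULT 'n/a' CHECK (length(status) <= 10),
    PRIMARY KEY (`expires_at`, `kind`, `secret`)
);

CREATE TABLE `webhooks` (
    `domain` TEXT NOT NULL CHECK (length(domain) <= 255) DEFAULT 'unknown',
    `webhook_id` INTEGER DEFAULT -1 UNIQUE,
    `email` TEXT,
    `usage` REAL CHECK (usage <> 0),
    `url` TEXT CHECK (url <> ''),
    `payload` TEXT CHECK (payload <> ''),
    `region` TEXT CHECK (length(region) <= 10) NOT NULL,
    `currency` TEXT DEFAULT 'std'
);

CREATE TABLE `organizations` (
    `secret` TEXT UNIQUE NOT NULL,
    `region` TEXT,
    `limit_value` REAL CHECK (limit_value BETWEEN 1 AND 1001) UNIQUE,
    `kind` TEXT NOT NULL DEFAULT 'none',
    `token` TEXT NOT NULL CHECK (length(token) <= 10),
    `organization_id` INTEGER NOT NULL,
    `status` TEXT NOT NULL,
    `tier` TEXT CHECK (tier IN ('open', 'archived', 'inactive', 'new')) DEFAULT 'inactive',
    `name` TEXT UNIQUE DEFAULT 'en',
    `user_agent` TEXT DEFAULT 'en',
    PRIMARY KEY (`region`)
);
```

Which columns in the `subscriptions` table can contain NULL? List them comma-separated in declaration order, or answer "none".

trial_days, name, user_agent, expires_at, usage

- kind: declared NOT NULL → not nullable.
- trial_days: CHECK does not forbid NULL (a CHECK constraint passes when its expression is NULL) → nullable.
- name: UNIQUE does not imply NOT NULL → nullable.
- subscription_id: part of the PRIMARY KEY, which implies NOT NULL → not nullable.
- user_agent: CHECK does not forbid NULL (a CHECK constraint passes when its expression is NULL) → nullable.
- expires_at: CHECK does not forbid NULL (a CHECK constraint passes when its expression is NULL) → nullable.
- url: part of the PRIMARY KEY, which implies NOT NULL → not nullable.
- usage: CHECK does not forbid NULL (a CHECK constraint passes when its expression is NULL) → nullable.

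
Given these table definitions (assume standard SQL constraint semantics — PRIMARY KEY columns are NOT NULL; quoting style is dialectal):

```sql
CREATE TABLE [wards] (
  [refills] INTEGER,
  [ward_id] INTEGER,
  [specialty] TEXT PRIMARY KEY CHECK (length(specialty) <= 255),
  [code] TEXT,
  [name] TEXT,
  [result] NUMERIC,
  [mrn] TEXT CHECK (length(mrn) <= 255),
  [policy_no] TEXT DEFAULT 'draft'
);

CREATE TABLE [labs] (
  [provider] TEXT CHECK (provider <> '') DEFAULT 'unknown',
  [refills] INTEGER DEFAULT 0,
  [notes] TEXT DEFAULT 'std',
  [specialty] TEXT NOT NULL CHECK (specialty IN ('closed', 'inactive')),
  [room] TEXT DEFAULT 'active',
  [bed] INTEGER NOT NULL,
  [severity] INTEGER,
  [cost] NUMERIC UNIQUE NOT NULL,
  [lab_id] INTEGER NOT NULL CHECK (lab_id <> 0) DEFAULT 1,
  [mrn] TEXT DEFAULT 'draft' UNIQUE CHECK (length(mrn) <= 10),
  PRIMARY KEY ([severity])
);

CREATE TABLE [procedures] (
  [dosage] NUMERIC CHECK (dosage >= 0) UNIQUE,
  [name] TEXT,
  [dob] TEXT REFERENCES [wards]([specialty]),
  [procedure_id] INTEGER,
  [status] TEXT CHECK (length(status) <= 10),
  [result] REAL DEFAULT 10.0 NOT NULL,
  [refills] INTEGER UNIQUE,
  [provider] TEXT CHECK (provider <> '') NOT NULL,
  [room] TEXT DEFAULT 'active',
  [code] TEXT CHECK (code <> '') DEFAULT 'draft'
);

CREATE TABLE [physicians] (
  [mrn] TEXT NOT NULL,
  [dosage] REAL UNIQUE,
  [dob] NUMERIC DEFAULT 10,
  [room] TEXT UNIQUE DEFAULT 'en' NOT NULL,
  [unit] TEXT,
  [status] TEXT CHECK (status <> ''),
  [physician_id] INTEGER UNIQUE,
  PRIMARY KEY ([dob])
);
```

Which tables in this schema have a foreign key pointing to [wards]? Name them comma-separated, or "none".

procedures

- procedures.dob references wards(specialty).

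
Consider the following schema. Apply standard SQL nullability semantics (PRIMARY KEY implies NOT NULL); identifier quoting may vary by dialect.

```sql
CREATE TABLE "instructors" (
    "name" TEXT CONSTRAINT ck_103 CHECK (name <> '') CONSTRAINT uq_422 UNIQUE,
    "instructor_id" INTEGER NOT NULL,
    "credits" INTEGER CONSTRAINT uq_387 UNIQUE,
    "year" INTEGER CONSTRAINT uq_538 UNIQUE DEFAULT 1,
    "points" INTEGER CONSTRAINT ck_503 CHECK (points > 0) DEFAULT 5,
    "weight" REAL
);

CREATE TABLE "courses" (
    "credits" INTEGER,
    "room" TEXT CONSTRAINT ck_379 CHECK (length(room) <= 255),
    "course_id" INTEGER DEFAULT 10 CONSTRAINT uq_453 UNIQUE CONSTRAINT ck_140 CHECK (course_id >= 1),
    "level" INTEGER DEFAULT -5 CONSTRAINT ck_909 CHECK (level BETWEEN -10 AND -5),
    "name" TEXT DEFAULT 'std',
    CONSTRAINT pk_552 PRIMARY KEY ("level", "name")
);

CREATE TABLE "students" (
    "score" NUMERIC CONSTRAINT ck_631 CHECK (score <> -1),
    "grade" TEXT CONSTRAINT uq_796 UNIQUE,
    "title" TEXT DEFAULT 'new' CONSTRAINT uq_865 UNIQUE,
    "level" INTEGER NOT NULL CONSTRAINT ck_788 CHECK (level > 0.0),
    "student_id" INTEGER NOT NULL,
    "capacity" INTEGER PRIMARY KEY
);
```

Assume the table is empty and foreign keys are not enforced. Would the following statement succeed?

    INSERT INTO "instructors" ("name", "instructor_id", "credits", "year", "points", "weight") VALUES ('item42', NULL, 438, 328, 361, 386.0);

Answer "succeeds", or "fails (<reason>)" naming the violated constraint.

fails (NOT NULL on instructor_id)

instructor_id is explicitly set to NULL, but instructor_id is declared NOT NULL.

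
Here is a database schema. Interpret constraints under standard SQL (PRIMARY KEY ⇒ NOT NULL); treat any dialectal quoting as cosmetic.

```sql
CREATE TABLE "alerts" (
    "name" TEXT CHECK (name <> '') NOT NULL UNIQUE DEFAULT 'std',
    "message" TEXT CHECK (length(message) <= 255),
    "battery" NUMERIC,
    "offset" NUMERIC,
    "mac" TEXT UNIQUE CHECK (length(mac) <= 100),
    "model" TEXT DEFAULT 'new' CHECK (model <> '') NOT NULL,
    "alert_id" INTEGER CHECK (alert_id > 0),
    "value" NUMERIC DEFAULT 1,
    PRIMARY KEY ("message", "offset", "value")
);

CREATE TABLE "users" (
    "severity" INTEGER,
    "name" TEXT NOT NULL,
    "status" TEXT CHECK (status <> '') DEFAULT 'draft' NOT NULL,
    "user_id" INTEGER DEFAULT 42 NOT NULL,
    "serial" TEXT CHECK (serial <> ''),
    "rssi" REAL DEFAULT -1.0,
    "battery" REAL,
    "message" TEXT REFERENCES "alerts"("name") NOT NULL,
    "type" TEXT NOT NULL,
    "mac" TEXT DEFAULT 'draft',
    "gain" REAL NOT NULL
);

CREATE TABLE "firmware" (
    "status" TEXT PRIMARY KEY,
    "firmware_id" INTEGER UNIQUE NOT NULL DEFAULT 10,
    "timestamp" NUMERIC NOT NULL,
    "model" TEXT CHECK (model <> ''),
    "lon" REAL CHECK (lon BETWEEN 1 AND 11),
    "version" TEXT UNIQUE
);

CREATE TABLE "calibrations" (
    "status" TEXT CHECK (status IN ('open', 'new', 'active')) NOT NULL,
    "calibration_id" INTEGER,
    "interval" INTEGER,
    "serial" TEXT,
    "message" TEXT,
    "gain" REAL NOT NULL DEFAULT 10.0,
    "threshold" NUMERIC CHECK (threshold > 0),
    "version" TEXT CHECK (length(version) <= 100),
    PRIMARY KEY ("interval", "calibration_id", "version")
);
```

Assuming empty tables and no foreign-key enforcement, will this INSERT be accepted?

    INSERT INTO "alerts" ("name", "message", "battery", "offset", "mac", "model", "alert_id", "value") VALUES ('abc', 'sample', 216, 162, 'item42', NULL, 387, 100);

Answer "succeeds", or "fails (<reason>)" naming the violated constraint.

fails (NOT NULL on model)

model is explicitly set to NULL, but model is declared NOT NULL.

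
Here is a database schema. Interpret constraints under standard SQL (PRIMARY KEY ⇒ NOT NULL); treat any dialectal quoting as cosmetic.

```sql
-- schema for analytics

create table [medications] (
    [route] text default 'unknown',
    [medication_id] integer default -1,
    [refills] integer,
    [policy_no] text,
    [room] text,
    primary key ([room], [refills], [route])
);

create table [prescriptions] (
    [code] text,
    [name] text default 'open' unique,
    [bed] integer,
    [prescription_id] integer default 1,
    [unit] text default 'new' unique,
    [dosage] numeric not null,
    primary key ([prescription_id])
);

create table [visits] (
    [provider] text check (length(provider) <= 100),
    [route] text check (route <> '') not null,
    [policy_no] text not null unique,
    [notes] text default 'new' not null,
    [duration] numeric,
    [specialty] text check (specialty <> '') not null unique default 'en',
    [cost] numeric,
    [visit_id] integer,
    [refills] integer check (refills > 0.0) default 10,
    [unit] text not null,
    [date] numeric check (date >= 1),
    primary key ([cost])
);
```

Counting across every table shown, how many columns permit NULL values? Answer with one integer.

11

medications: 2 nullable (medication_id, policy_no — PK (room, refills, route) and explicit NOT NULL columns excluded).
prescriptions: 4 nullable (code, name, bed, unit — PK (prescription_id) and explicit NOT NULL columns excluded).
visits: 5 nullable (provider, duration, visit_id, refills, date — PK (cost) and explicit NOT NULL columns excluded).
Total: 2 + 4 + 5 = 11.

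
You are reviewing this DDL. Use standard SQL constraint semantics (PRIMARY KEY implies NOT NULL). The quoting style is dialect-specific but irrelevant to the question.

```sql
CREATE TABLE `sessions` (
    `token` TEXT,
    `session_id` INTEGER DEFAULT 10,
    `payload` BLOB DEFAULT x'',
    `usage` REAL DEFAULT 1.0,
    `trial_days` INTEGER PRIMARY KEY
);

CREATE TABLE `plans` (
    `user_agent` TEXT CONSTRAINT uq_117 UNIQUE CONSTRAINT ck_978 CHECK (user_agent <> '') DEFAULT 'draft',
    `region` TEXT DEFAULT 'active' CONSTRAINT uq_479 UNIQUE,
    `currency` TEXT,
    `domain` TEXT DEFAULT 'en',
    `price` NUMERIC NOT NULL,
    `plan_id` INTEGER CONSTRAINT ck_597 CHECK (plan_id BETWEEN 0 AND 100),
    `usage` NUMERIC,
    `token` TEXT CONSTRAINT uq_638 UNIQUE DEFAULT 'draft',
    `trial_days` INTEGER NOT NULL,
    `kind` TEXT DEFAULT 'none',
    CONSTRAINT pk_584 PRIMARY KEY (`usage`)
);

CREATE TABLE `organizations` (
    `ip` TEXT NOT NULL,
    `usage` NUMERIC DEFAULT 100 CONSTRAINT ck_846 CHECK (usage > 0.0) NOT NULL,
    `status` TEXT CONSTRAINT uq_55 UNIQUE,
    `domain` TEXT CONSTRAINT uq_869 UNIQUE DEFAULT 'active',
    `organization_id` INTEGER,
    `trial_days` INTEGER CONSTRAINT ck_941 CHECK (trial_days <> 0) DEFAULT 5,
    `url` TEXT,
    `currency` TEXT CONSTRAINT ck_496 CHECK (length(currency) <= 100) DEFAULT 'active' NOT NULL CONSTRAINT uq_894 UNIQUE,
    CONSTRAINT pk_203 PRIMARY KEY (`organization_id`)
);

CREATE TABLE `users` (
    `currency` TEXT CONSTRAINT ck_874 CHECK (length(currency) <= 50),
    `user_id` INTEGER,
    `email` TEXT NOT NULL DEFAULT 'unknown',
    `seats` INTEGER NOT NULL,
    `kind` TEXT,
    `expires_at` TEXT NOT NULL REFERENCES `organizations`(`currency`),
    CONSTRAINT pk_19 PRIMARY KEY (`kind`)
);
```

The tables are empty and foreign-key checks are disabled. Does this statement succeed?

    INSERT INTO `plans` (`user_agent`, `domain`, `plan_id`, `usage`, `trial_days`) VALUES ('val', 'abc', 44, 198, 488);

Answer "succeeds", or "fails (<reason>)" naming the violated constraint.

price is omitted from the column list and has no DEFAULT, so it would receive NULL.
But price is declared NOT NULL.

fails (NOT NULL on price)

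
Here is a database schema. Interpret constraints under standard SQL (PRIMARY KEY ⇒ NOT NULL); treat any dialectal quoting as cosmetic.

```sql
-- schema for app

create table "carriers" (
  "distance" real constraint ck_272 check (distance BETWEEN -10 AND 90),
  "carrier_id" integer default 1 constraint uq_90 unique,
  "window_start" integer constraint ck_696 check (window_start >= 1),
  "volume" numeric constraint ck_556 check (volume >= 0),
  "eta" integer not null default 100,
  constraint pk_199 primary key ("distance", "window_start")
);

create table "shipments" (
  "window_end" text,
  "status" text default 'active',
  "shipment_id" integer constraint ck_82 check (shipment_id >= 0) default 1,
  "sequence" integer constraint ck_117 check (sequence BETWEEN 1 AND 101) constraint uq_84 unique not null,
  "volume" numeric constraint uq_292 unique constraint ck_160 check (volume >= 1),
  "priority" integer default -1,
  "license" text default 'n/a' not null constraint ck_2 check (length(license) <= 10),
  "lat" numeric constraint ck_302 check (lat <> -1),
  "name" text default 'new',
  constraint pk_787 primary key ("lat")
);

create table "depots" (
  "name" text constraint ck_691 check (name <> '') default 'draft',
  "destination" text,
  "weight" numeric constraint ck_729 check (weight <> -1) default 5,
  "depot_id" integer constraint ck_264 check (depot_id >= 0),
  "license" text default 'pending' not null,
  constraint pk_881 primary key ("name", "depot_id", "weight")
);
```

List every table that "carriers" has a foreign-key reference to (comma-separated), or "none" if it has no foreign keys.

No column in carriers has a REFERENCES clause.

none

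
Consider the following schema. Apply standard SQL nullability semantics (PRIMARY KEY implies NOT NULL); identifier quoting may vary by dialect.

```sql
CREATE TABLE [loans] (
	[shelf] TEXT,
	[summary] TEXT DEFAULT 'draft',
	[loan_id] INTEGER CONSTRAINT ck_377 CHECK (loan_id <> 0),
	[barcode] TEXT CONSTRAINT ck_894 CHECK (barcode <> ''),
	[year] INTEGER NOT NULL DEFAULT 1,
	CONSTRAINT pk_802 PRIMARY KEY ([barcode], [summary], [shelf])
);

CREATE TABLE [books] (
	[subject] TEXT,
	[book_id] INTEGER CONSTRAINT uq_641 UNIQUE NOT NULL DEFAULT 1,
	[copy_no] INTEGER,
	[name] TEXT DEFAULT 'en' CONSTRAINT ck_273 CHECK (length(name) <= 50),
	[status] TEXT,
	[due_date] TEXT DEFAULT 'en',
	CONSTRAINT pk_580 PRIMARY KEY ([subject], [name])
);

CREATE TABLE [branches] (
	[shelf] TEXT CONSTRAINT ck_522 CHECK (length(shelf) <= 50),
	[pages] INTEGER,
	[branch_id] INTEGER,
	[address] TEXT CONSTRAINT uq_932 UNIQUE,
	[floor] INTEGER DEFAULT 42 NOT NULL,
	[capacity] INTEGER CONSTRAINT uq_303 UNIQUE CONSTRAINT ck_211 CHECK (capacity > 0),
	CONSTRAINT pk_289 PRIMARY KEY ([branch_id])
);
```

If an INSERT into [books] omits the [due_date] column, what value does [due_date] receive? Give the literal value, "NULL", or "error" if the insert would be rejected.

due_date has an explicit DEFAULT 'en'.
When the column is omitted from an INSERT, that default is used.

'en'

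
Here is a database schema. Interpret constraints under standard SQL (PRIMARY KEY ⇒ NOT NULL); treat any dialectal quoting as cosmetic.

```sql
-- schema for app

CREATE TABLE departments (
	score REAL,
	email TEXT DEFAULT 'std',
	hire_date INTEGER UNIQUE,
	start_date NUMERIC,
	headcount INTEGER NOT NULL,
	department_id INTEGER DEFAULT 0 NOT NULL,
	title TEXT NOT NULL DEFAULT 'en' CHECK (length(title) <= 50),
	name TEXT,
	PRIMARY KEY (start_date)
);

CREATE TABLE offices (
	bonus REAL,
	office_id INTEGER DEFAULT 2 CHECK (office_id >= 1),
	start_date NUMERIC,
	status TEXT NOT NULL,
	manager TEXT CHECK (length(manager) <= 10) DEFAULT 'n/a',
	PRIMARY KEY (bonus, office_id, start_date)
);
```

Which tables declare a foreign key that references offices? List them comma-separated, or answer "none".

none

No REFERENCES clause anywhere in the schema names offices.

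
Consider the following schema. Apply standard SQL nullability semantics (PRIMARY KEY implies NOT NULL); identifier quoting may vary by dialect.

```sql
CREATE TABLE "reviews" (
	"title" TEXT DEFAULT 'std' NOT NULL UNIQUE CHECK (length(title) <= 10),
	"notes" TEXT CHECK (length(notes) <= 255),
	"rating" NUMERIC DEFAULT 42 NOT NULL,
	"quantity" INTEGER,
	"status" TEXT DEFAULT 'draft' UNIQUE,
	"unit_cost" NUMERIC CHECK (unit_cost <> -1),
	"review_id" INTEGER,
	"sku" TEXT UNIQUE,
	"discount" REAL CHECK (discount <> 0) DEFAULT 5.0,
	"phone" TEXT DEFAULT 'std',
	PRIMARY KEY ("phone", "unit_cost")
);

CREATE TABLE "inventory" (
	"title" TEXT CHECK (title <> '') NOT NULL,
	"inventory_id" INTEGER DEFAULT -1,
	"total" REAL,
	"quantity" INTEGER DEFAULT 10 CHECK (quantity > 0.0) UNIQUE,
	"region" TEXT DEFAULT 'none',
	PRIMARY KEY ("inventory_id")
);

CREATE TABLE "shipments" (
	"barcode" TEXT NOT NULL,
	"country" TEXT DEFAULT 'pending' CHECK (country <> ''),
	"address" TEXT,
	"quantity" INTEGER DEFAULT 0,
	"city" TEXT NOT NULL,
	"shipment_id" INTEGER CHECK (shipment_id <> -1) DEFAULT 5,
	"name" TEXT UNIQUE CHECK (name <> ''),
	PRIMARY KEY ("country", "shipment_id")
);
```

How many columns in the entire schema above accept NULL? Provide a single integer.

reviews: 6 nullable (notes, quantity, status, review_id, sku, discount — PK (phone, unit_cost) and explicit NOT NULL columns excluded).
inventory: 3 nullable (total, quantity, region — PK (inventory_id) and explicit NOT NULL columns excluded).
shipments: 3 nullable (address, quantity, name — PK (country, shipment_id) and explicit NOT NULL columns excluded).
Total: 6 + 3 + 3 = 12.

12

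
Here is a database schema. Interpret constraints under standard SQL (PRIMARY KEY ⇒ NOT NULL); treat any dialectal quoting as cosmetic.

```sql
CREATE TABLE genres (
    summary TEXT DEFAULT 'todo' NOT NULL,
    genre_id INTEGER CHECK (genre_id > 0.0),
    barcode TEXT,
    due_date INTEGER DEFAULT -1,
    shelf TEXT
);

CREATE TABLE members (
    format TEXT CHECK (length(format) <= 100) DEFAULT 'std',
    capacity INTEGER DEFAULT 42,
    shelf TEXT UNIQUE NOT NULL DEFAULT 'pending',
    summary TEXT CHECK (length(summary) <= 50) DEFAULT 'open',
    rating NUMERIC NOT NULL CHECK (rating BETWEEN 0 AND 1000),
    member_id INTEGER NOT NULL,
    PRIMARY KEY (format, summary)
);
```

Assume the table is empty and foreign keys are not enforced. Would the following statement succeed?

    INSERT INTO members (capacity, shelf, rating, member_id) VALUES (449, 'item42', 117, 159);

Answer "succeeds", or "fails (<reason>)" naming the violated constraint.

succeeds

NOT NULL columns: format defaults to 'std'; member_id is supplied; rating is supplied; shelf is supplied; summary defaults to 'open'.
CHECK constraints: 117 satisfies (rating BETWEEN 0 AND 1000).
No constraint is violated.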